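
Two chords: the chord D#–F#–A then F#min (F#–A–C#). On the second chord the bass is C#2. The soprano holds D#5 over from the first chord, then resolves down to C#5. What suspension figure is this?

9–8 suspension.

At the second chord the bass is C#2. The suspended D#5 lies a ninth above the bass; after resolving down by step to C#5, the interval above the bass becomes an octave.
Suspension figures are named by those two intervals: 9–8.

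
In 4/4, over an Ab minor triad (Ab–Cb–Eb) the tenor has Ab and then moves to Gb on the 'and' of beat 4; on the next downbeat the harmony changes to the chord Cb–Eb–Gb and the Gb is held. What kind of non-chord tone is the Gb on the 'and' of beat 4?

Anticipation.

The harmony at that moment is Ab minor triad (Ab, Cb, Eb); Gb is not a chord tone.
It is approached by step down from Ab and then sustained as the same pitch into the next harmony.
Arriving early and becoming a chord tone when the harmony changes — an anticipation.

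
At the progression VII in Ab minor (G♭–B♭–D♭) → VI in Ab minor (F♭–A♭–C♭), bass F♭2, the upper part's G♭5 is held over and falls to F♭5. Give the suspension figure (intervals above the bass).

9–8 suspension.

At the second chord the bass is F♭2. The suspended G♭5 lies a ninth above the bass; after resolving down by step to F♭5, the interval above the bass becomes an octave.
Suspension figures are named by those two intervals: 9–8.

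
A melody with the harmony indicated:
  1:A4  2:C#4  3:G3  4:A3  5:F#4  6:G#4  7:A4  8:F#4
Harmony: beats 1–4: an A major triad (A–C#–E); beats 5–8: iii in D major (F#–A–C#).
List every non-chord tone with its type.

The harmony at that moment is A major triad (A, C#, E); G3 is not a chord tone.
It is approached by leap down from C#4 and left by step up to A3.
Leap in, step out — an appoggiatura.
The harmony at that moment is F# minor triad (F#, A, C#); G#4 is not a chord tone.
It is approached by step up from F#4 and left by step up to A4.
Step in, step out in the same direction — a passing tone.

G3 (beat 3) — appoggiatura; G#4 (beat 6) — passing tone.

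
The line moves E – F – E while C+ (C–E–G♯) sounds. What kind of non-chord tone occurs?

The harmony at that moment is C augmented triad (C, E, G♯); F is not a chord tone.
It is approached by step up from E and left by step down to E.
Step away and step back to the same note — a neighbor tone (upper neighbor).

F is a neighbor tone.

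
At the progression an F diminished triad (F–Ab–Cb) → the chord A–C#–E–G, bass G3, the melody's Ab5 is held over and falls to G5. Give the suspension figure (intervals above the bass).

9–8 suspension.

At the second chord the bass is G3. The suspended Ab5 lies a ninth above the bass; after resolving down by step to G5, the interval above the bass becomes an octave.
Suspension figures are named by those two intervals: 9–8.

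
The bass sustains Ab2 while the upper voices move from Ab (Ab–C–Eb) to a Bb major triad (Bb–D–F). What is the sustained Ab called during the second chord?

The harmony at that moment is Bb major triad (Bb, D, F); Ab2 is not a chord tone.
It is held over (the same pitch as the preceding Ab2) and then sustained as the same pitch into the next harmony.
Sustained through a change of harmony — a pedal tone.

Pedal tone (pedal point).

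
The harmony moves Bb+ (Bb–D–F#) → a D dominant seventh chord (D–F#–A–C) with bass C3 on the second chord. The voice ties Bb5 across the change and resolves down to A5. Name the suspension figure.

7–6 suspension.

At the second chord the bass is C3. The suspended Bb5 lies a seventh above the bass; after resolving down by step to A5, the interval above the bass becomes a sixth.
Suspension figures are named by those two intervals: 7–6.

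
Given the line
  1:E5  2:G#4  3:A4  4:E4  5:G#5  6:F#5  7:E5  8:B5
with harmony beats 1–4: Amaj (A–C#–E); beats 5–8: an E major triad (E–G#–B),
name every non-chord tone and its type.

The harmony at that moment is A major triad (A, C#, E); G#4 is not a chord tone.
It is approached by leap down from E5 and left by step up to A4.
Leap in, step out — an appoggiatura.
The harmony at that moment is E major triad (E, G#, B); F#5 is not a chord tone.
It is approached by step down from G#5 and left by step down to E5.
Step in, step out in the same direction — a passing tone.

G#4 (beat 2) — appoggiatura; F#5 (beat 6) — passing tone.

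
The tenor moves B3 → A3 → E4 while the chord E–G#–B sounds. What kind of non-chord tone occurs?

The harmony at that moment is E major triad (E, G#, B); A3 is not a chord tone.
It is approached by step down from B3 and left by leap up to E4.
Step in, leap out — an escape tone.

A3 is an escape tone.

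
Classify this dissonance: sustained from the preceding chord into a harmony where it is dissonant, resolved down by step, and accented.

Suspension.

Approach: by preparation — the pitch is first a chord tone, then held (tied or repeated) while the harmony changes under it. Departure: down by step. Metric position: strong.
A prepared dissonance that resolves downward by step — a suspension. (The same figure resolving upward would be a retardation.)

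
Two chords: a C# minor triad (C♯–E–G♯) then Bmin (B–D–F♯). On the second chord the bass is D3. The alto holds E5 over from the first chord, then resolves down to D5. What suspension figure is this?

9–8 suspension.

At the second chord the bass is D3. The suspended E5 lies a ninth above the bass; after resolving down by step to D5, the interval above the bass becomes an octave.
Suspension figures are named by those two intervals: 9–8.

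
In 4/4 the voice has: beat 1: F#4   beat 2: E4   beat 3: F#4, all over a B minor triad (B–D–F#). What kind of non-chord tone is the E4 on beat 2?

Lower neighbor tone.

The harmony at that moment is B minor triad (B, D, F#); E4 is not a chord tone.
It is approached by step down from F#4 and left by step up to F#4.
Step away and step back to the same note — a neighbor tone (lower neighbor).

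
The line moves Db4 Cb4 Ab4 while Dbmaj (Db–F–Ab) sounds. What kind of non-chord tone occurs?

The harmony at that moment is Db major triad (Db, F, Ab); Cb4 is not a chord tone.
It is approached by step down from Db4 and left by leap up to Ab4.
Step in, leap out — an escape tone.

Cb4 is an escape tone.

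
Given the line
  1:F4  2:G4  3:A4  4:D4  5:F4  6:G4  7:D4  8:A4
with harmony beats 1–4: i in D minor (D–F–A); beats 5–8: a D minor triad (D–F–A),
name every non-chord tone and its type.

The harmony at that moment is D minor triad (D, F, A); G4 is not a chord tone.
It is approached by step up from F4 and left by step up to A4.
Step in, step out in the same direction — a passing tone.
The harmony at that moment is D minor triad (D, F, A); G4 is not a chord tone.
It is approached by step up from F4 and left by leap down to D4.
Step in, leap out — an escape tone.

G4 (beat 2) — passing tone; G4 (beat 6) — escape tone.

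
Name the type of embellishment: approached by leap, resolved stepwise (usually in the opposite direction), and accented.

Appoggiatura.

Approach: by leap. Departure: by step. Metric position: strong.
Leap in, step out, in a metrically strong position — an appoggiatura. (It is the mirror image of the escape tone, which steps in and leaps out from a weak position.)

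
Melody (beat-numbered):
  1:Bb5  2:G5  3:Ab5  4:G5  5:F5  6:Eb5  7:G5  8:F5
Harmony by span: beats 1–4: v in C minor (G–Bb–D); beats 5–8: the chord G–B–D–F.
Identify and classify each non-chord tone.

The harmony at that moment is G minor triad (G, Bb, D); Ab5 is not a chord tone.
It is approached by step up from G5 and left by step down to G5.
Step away and step back to the same note — a neighbor tone (upper neighbor).
The harmony at that moment is G dominant seventh chord (G, B, D, F); Eb5 is not a chord tone.
It is approached by step down from F5 and left by leap up to G5.
Step in, leap out — an escape tone.

Ab5 (beat 3) — neighbor tone; Eb5 (beat 6) — escape tone.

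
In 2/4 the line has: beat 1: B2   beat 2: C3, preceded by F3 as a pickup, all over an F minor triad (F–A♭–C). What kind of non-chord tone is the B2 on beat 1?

The harmony at that moment is F minor triad (F, A♭, C); B2 is not a chord tone.
It is approached by leap down from F3 and left by step up to C3.
Leap in, step out, metrically accented — an appoggiatura.

Appoggiatura.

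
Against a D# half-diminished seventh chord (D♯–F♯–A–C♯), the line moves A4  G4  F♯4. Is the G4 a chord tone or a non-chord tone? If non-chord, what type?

Non-chord tone — a passing tone.

The harmony at that moment is D♯ half-diminished seventh chord (D♯, F♯, A, C♯); G4 is not a chord tone.
It is approached by step down from A4 and left by step down to F♯4.
Step in, step out in the same direction — a passing tone.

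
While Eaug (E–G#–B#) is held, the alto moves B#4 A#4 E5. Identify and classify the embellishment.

A#4 is an escape tone.

The harmony at that moment is E augmented triad (E, G#, B#); A#4 is not a chord tone.
It is approached by step down from B#4 and left by leap up to E5.
Step in, leap out — an escape tone.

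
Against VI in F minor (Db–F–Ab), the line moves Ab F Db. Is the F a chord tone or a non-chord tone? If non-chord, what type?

Chord tone (the third of Db major triad).

Db major triad contains Db, F, Ab; F is the third, so it is a chord tone.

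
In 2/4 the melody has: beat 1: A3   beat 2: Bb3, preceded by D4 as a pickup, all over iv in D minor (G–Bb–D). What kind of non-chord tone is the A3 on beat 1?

Appoggiatura.

The harmony at that moment is G minor triad (G, Bb, D); A3 is not a chord tone.
It is approached by leap down from D4 and left by step up to Bb3.
Leap in, step out, metrically accented — an appoggiatura.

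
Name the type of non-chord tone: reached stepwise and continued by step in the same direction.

Approach: by step. Departure: by step, continuing in the same direction.
Stepwise on both sides with no change of direction means the note fills in the space between two different chord tones — a passing tone. (Had it turned back to its starting note it would be a neighbor tone instead.)

Passing tone.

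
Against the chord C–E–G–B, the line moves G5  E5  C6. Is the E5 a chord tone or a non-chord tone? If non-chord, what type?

Chord tone (the third of C major seventh chord).

C major seventh chord contains C, E, G, B; E is the third, so it is a chord tone.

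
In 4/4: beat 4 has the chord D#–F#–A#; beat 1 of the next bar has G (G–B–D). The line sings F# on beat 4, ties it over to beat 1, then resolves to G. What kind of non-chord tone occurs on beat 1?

The harmony at that moment is G major triad (G, B, D); F# is not a chord tone.
It is held over (the same pitch as the preceding F#) and left by step up to G.
Held over from the previous chord and resolving up by step — a retardation.

Retardation.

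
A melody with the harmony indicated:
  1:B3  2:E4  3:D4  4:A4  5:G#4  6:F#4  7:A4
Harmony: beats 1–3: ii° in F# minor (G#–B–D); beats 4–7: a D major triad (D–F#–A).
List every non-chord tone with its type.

E4 (beat 2) — appoggiatura; G#4 (beat 5) — passing tone.

The harmony at that moment is G# diminished triad (G#, B, D); E4 is not a chord tone.
It is approached by leap up from B3 and left by step down to D4.
Leap in, step out — an appoggiatura.
The harmony at that moment is D major triad (D, F#, A); G#4 is not a chord tone.
It is approached by step down from A4 and left by step down to F#4.
Step in, step out in the same direction — a passing tone.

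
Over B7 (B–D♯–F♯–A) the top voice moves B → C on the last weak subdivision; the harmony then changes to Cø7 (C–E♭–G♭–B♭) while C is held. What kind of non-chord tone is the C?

The harmony at that moment is B dominant seventh chord (B, D♯, F♯, A); C is not a chord tone.
It is approached by step up from B and then sustained as the same pitch into the next harmony.
Arriving early and becoming a chord tone when the harmony changes — an anticipation.

C is an anticipation.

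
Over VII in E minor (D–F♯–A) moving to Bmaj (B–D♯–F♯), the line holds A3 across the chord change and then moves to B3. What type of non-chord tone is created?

The harmony at that moment is B major triad (B, D♯, F♯); A3 is not a chord tone.
It is held over (the same pitch as the preceding A3) and left by step up to B3.
Held over from the previous chord and resolving up by step — a retardation.

A3 is a retardation.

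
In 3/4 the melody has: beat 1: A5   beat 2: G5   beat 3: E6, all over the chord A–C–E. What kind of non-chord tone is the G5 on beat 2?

The harmony at that moment is A minor triad (A, C, E); G5 is not a chord tone.
It is approached by step down from A5 and left by leap up to E6.
Step in, leap out, on a weak beat — an escape tone.

Escape tone.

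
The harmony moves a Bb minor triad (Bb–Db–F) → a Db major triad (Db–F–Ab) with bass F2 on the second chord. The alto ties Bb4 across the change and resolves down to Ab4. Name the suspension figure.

At the second chord the bass is F2. The suspended Bb4 lies a fourth above the bass; after resolving down by step to Ab4, the interval above the bass becomes a third.
Suspension figures are named by those two intervals: 4–3.

4–3 suspension.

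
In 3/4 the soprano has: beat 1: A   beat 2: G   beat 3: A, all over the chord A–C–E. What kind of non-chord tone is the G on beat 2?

Lower neighbor tone.

The harmony at that moment is A minor triad (A, C, E); G is not a chord tone.
It is approached by step down from A and left by step up to A.
Step away and step back to the same note — a neighbor tone (lower neighbor).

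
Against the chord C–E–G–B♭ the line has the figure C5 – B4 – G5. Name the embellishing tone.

The harmony at that moment is C dominant seventh chord (C, E, G, B♭); B4 is not a chord tone.
It is approached by step down from C5 and left by leap up to G5.
Step in, leap out — an escape tone.

B4 is an escape tone.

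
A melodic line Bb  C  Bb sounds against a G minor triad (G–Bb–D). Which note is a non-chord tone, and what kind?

C is a neighbor tone.

The harmony at that moment is G minor triad (G, Bb, D); C is not a chord tone.
It is approached by step up from Bb and left by step down to Bb.
Step away and step back to the same note — a neighbor tone (upper neighbor).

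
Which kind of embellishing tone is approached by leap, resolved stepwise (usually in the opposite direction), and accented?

Approach: by leap. Departure: by step. Metric position: strong.
Leap in, step out, in a metrically strong position — an appoggiatura. (It is the mirror image of the escape tone, which steps in and leaps out from a weak position.)

Appoggiatura.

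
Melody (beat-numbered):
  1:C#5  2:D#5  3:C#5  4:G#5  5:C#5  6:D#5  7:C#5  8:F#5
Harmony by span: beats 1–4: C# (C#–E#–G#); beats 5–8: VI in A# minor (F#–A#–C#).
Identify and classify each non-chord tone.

D#5 (beat 2) — neighbor tone; D#5 (beat 6) — neighbor tone.

The harmony at that moment is C# major triad (C#, E#, G#); D#5 is not a chord tone.
It is approached by step up from C#5 and left by step down to C#5.
Step away and step back to the same note — a neighbor tone (upper neighbor).
The harmony at that moment is F# major triad (F#, A#, C#); D#5 is not a chord tone.
It is approached by step up from C#5 and left by step down to C#5.
Step away and step back to the same note — a neighbor tone (upper neighbor).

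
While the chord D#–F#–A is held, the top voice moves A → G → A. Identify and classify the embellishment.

The harmony at that moment is D# diminished triad (D#, F#, A); G is not a chord tone.
It is approached by step down from A and left by step up to A.
Step away and step back to the same note — a neighbor tone (lower neighbor).

G is a neighbor tone.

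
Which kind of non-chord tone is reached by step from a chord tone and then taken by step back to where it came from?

Neighbor tone.

Approach: by step. Departure: by step in the opposite direction, back to the starting pitch.
Stepwise on both sides but reversing to return to the same chord tone — a neighbor tone. (Had it continued onward in the same direction it would be a passing tone instead.)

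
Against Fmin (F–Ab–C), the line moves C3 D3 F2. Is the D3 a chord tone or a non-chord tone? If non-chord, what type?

The harmony at that moment is F minor triad (F, Ab, C); D3 is not a chord tone.
It is approached by step up from C3 and left by leap down to F2.
Step in, leap out — an escape tone.

Non-chord tone — an escape tone.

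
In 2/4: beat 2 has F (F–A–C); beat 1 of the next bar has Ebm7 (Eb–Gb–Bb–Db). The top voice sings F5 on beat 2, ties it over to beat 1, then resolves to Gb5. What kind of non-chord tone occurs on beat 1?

Retardation.

The harmony at that moment is Eb minor seventh chord (Eb, Gb, Bb, Db); F5 is not a chord tone.
It is held over (the same pitch as the preceding F5) and left by step up to Gb5.
Held over from the previous chord and resolving up by step — a retardation.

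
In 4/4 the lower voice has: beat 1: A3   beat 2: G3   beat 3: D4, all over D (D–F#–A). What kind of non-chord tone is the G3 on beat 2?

The harmony at that moment is D major triad (D, F#, A); G3 is not a chord tone.
It is approached by step down from A3 and left by leap up to D4.
Step in, leap out, on a weak beat — an escape tone.

Escape tone.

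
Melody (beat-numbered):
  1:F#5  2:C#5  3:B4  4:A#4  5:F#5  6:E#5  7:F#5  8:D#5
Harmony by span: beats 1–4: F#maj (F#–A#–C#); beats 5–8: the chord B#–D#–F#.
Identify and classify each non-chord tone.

B4 (beat 3) — passing tone; E#5 (beat 6) — neighbor tone.

The harmony at that moment is F# major triad (F#, A#, C#); B4 is not a chord tone.
It is approached by step down from C#5 and left by step down to A#4.
Step in, step out in the same direction — a passing tone.
The harmony at that moment is B# diminished triad (B#, D#, F#); E#5 is not a chord tone.
It is approached by step down from F#5 and left by step up to F#5.
Step away and step back to the same note — a neighbor tone (lower neighbor).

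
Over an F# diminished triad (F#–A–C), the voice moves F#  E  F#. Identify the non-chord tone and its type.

The harmony at that moment is F# diminished triad (F#, A, C); E is not a chord tone.
It is approached by step down from F# and left by step up to F#.
Step away and step back to the same note — a neighbor tone (lower neighbor).

E is a neighbor tone.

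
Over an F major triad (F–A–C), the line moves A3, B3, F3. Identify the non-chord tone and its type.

B3 is an escape tone.

The harmony at that moment is F major triad (F, A, C); B3 is not a chord tone.
It is approached by step up from A3 and left by leap down to F3.
Step in, leap out — an escape tone.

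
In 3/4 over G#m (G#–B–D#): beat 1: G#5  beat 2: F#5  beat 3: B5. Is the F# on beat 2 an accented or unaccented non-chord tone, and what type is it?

Unaccented escape tone.

The harmony at that moment is G# minor triad (G#, B, D#); F#5 is not a chord tone.
It is approached by step down from G#5 and left by leap up to B5.
Step in, leap out — an escape tone.
It falls on a weak beat, so it is unaccented.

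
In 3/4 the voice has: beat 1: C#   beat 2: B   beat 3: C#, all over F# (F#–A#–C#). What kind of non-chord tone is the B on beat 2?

The harmony at that moment is F# major triad (F#, A#, C#); B is not a chord tone.
It is approached by step down from C# and left by step up to C#.
Step away and step back to the same note — a neighbor tone (lower neighbor).

Lower neighbor tone.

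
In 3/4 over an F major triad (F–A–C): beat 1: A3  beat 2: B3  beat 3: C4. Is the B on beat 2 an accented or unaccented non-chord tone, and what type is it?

Unaccented passing tone.

The harmony at that moment is F major triad (F, A, C); B3 is not a chord tone.
It is approached by step up from A3 and left by step up to C4.
Step in, step out in the same direction — a passing tone.
It falls on a weak beat, so it is unaccented.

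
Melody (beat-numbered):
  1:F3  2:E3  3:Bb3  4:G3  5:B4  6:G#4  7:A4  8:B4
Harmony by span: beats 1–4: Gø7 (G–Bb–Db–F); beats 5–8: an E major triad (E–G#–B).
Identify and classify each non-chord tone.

E3 (beat 2) — escape tone; A4 (beat 7) — passing tone.

The harmony at that moment is G half-diminished seventh chord (G, Bb, Db, F); E3 is not a chord tone.
It is approached by step down from F3 and left by leap up to Bb3.
Step in, leap out — an escape tone.
The harmony at that moment is E major triad (E, G#, B); A4 is not a chord tone.
It is approached by step up from G#4 and left by step up to B4.
Step in, step out in the same direction — a passing tone.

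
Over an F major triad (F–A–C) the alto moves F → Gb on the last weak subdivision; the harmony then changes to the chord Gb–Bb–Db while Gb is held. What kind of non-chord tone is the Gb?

Gb is an anticipation.

The harmony at that moment is F major triad (F, A, C); Gb is not a chord tone.
It is approached by step up from F and then sustained as the same pitch into the next harmony.
Arriving early and becoming a chord tone when the harmony changes — an anticipation.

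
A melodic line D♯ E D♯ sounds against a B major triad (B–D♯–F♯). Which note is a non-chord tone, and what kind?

E is a neighbor tone.

The harmony at that moment is B major triad (B, D♯, F♯); E is not a chord tone.
It is approached by step up from D♯ and left by step down to D♯.
Step away and step back to the same note — a neighbor tone (upper neighbor).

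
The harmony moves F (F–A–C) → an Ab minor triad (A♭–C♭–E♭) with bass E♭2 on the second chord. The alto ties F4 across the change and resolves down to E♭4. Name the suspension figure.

At the second chord the bass is E♭2. The suspended F4 lies a ninth above the bass; after resolving down by step to E♭4, the interval above the bass becomes an octave.
Suspension figures are named by those two intervals: 9–8.

9–8 suspension.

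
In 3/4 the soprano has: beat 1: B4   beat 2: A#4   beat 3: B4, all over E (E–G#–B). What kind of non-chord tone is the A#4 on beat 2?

Lower neighbor tone.

The harmony at that moment is E major triad (E, G#, B); A#4 is not a chord tone.
It is approached by step down from B4 and left by step up to B4.
Step away and step back to the same note — a neighbor tone (lower neighbor).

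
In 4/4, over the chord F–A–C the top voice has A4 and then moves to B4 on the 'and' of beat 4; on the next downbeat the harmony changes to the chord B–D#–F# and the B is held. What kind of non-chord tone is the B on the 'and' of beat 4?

Anticipation.

The harmony at that moment is F major triad (F, A, C); B4 is not a chord tone.
It is approached by step up from A4 and then sustained as the same pitch into the next harmony.
Arriving early and becoming a chord tone when the harmony changes — an anticipation.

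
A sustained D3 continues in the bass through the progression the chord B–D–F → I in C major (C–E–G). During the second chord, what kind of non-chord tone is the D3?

The harmony at that moment is C major triad (C, E, G); D3 is not a chord tone.
It is held over (the same pitch as the preceding D3) and then sustained as the same pitch into the next harmony.
Sustained through a change of harmony — a pedal tone.

Pedal tone (pedal point).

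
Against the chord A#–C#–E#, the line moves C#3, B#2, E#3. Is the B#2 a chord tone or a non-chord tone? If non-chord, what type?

The harmony at that moment is A# minor triad (A#, C#, E#); B#2 is not a chord tone.
It is approached by step down from C#3 and left by leap up to E#3.
Step in, leap out — an escape tone.

Non-chord tone — an escape tone.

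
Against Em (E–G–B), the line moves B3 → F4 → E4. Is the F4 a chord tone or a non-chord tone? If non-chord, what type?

The harmony at that moment is E minor triad (E, G, B); F4 is not a chord tone.
It is approached by leap up from B3 and left by step down to E4.
Leap in, step out — an appoggiatura.

Non-chord tone — an appoggiatura.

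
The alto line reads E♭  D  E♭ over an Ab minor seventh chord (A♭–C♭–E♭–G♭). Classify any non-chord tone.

The harmony at that moment is A♭ minor seventh chord (A♭, C♭, E♭, G♭); D is not a chord tone.
It is approached by step down from E♭ and left by step up to E♭.
Step away and step back to the same note — a neighbor tone (lower neighbor).

D is a neighbor tone.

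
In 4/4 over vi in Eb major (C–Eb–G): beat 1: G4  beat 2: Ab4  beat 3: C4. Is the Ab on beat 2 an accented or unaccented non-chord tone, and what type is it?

The harmony at that moment is C minor triad (C, Eb, G); Ab4 is not a chord tone.
It is approached by step up from G4 and left by leap down to C4.
Step in, leap out — an escape tone.
It falls on a weak beat, so it is unaccented.

Unaccented escape tone.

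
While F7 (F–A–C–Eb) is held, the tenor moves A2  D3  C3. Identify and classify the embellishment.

D3 is an appoggiatura.

The harmony at that moment is F dominant seventh chord (F, A, C, Eb); D3 is not a chord tone.
It is approached by leap up from A2 and left by step down to C3.
Leap in, step out — an appoggiatura.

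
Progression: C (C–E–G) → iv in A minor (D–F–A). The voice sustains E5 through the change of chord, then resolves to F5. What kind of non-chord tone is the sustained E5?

The harmony at that moment is D minor triad (D, F, A); E5 is not a chord tone.
It is held over (the same pitch as the preceding E5) and left by step up to F5.
Held over from the previous chord and resolving up by step — a retardation.

E5 is a retardation.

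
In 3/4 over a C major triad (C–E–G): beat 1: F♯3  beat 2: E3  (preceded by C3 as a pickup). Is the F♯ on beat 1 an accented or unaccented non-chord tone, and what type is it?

The harmony at that moment is C major triad (C, E, G); F♯3 is not a chord tone.
It is approached by leap up from C3 and left by step down to E3.
Leap in, step out — an appoggiatura.
It falls on the downbeat, so it is accented.

Accented appoggiatura.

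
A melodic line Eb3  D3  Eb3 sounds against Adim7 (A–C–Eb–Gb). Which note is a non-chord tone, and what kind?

The harmony at that moment is A diminished seventh chord (A, C, Eb, Gb); D3 is not a chord tone.
It is approached by step down from Eb3 and left by step up to Eb3.
Step away and step back to the same note — a neighbor tone (lower neighbor).

D3 is a neighbor tone.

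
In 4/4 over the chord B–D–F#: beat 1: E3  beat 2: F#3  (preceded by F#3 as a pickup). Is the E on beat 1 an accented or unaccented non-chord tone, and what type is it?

The harmony at that moment is B minor triad (B, D, F#); E3 is not a chord tone.
It is approached by step down from F#3 and left by step up to F#3.
Step away and step back to the same note — a neighbor tone (lower neighbor).
It falls on the downbeat, so it is accented.

Accented neighbor tone.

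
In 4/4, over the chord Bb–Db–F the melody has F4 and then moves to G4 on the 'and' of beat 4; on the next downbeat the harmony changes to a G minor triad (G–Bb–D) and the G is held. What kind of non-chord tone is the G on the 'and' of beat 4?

Anticipation.

The harmony at that moment is Bb minor triad (Bb, Db, F); G4 is not a chord tone.
It is approached by step up from F4 and then sustained as the same pitch into the next harmony.
Arriving early and becoming a chord tone when the harmony changes — an anticipation.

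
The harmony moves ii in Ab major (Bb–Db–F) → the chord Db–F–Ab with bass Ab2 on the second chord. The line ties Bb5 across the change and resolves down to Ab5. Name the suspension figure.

9–8 suspension.

At the second chord the bass is Ab2. The suspended Bb5 lies a ninth above the bass; after resolving down by step to Ab5, the interval above the bass becomes an octave.
Suspension figures are named by those two intervals: 9–8.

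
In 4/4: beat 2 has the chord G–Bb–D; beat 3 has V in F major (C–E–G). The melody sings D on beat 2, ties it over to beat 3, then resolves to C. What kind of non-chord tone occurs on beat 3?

Suspension.

The harmony at that moment is C major triad (C, E, G); D is not a chord tone.
It is held over (the same pitch as the preceding D) and left by step down to C.
Held over from the previous chord and resolving down by step — a suspension.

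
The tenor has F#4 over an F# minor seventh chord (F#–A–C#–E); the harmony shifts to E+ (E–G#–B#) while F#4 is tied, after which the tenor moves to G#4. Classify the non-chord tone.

F#4 is a retardation.

The harmony at that moment is E augmented triad (E, G#, B#); F#4 is not a chord tone.
It is held over (the same pitch as the preceding F#4) and left by step up to G#4.
Held over from the previous chord and resolving up by step — a retardation.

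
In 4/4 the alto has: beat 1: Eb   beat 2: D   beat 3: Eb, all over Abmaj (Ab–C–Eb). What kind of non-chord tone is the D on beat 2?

The harmony at that moment is Ab major triad (Ab, C, Eb); D is not a chord tone.
It is approached by step down from Eb and left by step up to Eb.
Step away and step back to the same note — a neighbor tone (lower neighbor).

Lower neighbor tone.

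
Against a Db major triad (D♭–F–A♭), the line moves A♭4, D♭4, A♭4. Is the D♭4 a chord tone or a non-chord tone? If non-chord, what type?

Chord tone (the root of Db major triad).

Db major triad contains D♭, F, A♭; D♭ is the root, so it is a chord tone.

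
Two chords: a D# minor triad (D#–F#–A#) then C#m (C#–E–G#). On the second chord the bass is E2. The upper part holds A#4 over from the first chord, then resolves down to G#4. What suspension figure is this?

At the second chord the bass is E2. The suspended A#4 lies a fourth above the bass; after resolving down by step to G#4, the interval above the bass becomes a third.
Suspension figures are named by those two intervals: 4–3.

4–3 suspension.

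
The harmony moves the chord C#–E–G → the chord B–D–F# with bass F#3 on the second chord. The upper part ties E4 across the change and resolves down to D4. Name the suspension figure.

At the second chord the bass is F#3. The suspended E4 lies a seventh above the bass; after resolving down by step to D4, the interval above the bass becomes a sixth.
Suspension figures are named by those two intervals: 7–6.

7–6 suspension.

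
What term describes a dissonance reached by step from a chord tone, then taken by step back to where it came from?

Neighbor tone.

Approach: by step. Departure: by step in the opposite direction, back to the starting pitch.
Stepwise on both sides but reversing to return to the same chord tone — a neighbor tone. (Had it continued onward in the same direction it would be a passing tone instead.)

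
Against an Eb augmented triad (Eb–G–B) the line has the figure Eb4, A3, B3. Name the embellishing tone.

The harmony at that moment is Eb augmented triad (Eb, G, B); A3 is not a chord tone.
It is approached by leap down from Eb4 and left by step up to B3.
Leap in, step out — an appoggiatura.

A3 is an appoggiatura.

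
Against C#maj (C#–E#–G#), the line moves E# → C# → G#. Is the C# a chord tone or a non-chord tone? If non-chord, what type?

C# major triad contains C#, E#, G#; C# is the root, so it is a chord tone.

Chord tone (the root of C# major triad).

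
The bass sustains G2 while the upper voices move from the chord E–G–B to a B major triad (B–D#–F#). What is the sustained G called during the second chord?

Pedal tone (pedal point).

The harmony at that moment is B major triad (B, D#, F#); G2 is not a chord tone.
It is held over (the same pitch as the preceding G2) and then sustained as the same pitch into the next harmony.
Sustained through a change of harmony — a pedal tone.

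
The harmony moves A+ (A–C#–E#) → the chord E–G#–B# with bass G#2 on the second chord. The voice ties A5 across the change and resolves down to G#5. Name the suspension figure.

At the second chord the bass is G#2. The suspended A5 lies a ninth above the bass; after resolving down by step to G#5, the interval above the bass becomes an octave.
Suspension figures are named by those two intervals: 9–8.

9–8 suspension.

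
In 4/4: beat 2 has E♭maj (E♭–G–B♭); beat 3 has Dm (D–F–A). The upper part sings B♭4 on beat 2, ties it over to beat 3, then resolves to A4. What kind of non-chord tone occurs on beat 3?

Suspension.

The harmony at that moment is D minor triad (D, F, A); B♭4 is not a chord tone.
It is held over (the same pitch as the preceding B♭4) and left by step down to A4.
Held over from the previous chord and resolving down by step — a suspension.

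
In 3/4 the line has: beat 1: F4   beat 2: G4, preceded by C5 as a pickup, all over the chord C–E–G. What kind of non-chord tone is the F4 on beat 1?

Appoggiatura.

The harmony at that moment is C major triad (C, E, G); F4 is not a chord tone.
It is approached by leap down from C5 and left by step up to G4.
Leap in, step out, metrically accented — an appoggiatura.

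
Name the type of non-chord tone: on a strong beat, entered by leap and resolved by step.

Approach: by leap. Departure: by step. Metric position: strong.
Leap in, step out, in a metrically strong position — an appoggiatura. (It is the mirror image of the escape tone, which steps in and leaps out from a weak position.)

Appoggiatura.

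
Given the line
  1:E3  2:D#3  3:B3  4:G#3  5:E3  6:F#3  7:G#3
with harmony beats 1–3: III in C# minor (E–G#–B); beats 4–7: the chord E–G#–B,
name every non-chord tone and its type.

The harmony at that moment is E major triad (E, G#, B); D#3 is not a chord tone.
It is approached by step down from E3 and left by leap up to B3.
Step in, leap out — an escape tone.
The harmony at that moment is E major triad (E, G#, B); F#3 is not a chord tone.
It is approached by step up from E3 and left by step up to G#3.
Step in, step out in the same direction — a passing tone.

D#3 (beat 2) — escape tone; F#3 (beat 6) — passing tone.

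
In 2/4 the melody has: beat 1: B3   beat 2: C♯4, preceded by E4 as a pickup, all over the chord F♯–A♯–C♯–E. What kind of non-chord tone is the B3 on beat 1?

The harmony at that moment is F♯ dominant seventh chord (F♯, A♯, C♯, E); B3 is not a chord tone.
It is approached by leap down from E4 and left by step up to C♯4.
Leap in, step out, metrically accented — an appoggiatura.

Appoggiatura.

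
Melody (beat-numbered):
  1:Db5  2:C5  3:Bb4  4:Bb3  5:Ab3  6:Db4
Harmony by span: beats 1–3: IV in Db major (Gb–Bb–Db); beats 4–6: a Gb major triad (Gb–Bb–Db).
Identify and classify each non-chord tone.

C5 (beat 2) — passing tone; Ab3 (beat 5) — escape tone.

The harmony at that moment is Gb major triad (Gb, Bb, Db); C5 is not a chord tone.
It is approached by step down from Db5 and left by step down to Bb4.
Step in, step out in the same direction — a passing tone.
The harmony at that moment is Gb major triad (Gb, Bb, Db); Ab3 is not a chord tone.
It is approached by step down from Bb3 and left by leap up to Db4.
Step in, leap out — an escape tone.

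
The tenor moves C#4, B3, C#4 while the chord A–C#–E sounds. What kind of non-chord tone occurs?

The harmony at that moment is A major triad (A, C#, E); B3 is not a chord tone.
It is approached by step down from C#4 and left by step up to C#4.
Step away and step back to the same note — a neighbor tone (lower neighbor).

B3 is a neighbor tone.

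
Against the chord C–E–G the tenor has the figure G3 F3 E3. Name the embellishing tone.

The harmony at that moment is C major triad (C, E, G); F3 is not a chord tone.
It is approached by step down from G3 and left by step down to E3.
Step in, step out in the same direction — a passing tone.

F3 is a passing tone.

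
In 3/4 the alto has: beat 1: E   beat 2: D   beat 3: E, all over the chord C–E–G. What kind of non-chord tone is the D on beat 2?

Lower neighbor tone.

The harmony at that moment is C major triad (C, E, G); D is not a chord tone.
It is approached by step down from E and left by step up to E.
Step away and step back to the same note — a neighbor tone (lower neighbor).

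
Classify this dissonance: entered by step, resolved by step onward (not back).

Approach: by step. Departure: by step, continuing in the same direction.
Stepwise on both sides with no change of direction means the note fills in the space between two different chord tones — a passing tone. (Had it turned back to its starting note it would be a neighbor tone instead.)

Passing tone.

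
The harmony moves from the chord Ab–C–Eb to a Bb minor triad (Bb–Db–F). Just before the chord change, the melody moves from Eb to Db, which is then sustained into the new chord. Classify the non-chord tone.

Db is an anticipation.

The harmony at that moment is Ab major triad (Ab, C, Eb); Db is not a chord tone.
It is approached by step down from Eb and then sustained as the same pitch into the next harmony.
Arriving early and becoming a chord tone when the harmony changes — an anticipation.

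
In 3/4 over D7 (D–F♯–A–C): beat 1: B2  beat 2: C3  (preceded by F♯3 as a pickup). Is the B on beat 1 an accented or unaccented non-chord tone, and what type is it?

Accented appoggiatura.

The harmony at that moment is D dominant seventh chord (D, F♯, A, C); B2 is not a chord tone.
It is approached by leap down from F♯3 and left by step up to C3.
Leap in, step out — an appoggiatura.
It falls on the downbeat, so it is accented.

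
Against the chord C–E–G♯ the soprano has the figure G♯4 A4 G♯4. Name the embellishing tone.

A4 is a neighbor tone.

The harmony at that moment is C augmented triad (C, E, G♯); A4 is not a chord tone.
It is approached by step up from G♯4 and left by step down to G♯4.
Step away and step back to the same note — a neighbor tone (upper neighbor).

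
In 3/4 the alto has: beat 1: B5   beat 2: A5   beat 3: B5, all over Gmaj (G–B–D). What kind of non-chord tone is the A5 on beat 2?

Lower neighbor tone.

The harmony at that moment is G major triad (G, B, D); A5 is not a chord tone.
It is approached by step down from B5 and left by step up to B5.
Step away and step back to the same note — a neighbor tone (lower neighbor).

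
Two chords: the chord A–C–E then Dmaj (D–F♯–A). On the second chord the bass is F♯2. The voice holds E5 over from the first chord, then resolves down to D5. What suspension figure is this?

7–6 suspension.

At the second chord the bass is F♯2. The suspended E5 lies a seventh above the bass; after resolving down by step to D5, the interval above the bass becomes a sixth.
Suspension figures are named by those two intervals: 7–6.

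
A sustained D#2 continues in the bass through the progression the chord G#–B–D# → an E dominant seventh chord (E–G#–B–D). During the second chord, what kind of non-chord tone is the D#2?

The harmony at that moment is E dominant seventh chord (E, G#, B, D); D#2 is not a chord tone.
It is held over (the same pitch as the preceding D#2) and then sustained as the same pitch into the next harmony.
Sustained through a change of harmony — a pedal tone.

Pedal tone (pedal point).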